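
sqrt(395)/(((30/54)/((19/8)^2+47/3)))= 12273 * sqrt(395)/320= 762.25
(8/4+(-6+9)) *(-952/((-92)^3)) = 595/97336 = 0.01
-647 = -647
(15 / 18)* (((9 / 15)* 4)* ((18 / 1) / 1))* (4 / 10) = 72 / 5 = 14.40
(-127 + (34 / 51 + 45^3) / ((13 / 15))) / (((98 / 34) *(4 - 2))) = 892653 / 49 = 18217.41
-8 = -8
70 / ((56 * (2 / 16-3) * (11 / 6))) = -60 / 253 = -0.24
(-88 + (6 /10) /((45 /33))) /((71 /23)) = -28.36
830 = 830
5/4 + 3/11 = 67/44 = 1.52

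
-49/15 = -3.27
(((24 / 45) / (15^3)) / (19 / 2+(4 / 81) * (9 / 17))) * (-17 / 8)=-578 / 16396875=-0.00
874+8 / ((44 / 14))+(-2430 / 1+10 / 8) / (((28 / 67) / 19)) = -109544.84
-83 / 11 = -7.55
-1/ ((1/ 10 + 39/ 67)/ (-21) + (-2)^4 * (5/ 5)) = -14070/ 224663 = -0.06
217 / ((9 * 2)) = 217 / 18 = 12.06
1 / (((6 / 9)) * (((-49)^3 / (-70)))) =15 / 16807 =0.00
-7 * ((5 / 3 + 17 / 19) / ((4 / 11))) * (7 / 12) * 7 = -275429 / 1368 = -201.34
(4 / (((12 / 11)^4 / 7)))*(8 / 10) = 102487 / 6480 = 15.82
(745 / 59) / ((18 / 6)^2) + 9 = 5524 / 531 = 10.40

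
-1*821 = -821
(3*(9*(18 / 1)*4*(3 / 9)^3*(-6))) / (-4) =108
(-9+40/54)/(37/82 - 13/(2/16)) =0.08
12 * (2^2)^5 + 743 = 13031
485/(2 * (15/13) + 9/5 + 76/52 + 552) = 31525/36242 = 0.87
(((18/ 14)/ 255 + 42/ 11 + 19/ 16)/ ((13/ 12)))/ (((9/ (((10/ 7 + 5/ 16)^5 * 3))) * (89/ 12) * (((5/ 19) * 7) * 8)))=25947448126894125/ 114976158323310592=0.23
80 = 80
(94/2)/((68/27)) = 1269/68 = 18.66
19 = 19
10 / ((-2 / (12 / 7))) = -60 / 7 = -8.57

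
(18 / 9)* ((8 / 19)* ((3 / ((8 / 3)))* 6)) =5.68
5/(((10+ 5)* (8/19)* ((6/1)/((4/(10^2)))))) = 19/3600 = 0.01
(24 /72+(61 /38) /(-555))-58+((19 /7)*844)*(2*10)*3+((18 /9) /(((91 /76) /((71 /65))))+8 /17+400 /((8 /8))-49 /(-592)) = 155853306444041 /1131042640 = 137796.14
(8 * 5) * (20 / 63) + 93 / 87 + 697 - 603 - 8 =182275 / 1827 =99.77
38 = 38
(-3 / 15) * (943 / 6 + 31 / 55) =-52051 / 1650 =-31.55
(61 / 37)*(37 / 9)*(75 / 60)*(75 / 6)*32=30500 / 9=3388.89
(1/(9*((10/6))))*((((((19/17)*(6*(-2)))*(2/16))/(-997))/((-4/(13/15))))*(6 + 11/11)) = -0.00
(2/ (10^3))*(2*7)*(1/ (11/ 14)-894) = -6874/ 275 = -25.00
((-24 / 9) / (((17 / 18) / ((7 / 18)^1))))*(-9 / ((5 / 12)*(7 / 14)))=4032 / 85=47.44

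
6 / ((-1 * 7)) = -0.86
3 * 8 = 24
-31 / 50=-0.62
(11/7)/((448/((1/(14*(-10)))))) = -0.00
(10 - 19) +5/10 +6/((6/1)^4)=-1835/216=-8.50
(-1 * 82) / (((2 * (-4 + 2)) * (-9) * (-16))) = 41 / 288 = 0.14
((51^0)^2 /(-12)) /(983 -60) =-0.00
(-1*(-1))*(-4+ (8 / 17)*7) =-12 / 17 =-0.71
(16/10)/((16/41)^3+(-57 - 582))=-551368/220182115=-0.00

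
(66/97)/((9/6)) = 44/97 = 0.45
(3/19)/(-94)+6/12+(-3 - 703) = -705.50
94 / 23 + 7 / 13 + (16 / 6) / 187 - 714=-709.36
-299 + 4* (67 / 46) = -6743 / 23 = -293.17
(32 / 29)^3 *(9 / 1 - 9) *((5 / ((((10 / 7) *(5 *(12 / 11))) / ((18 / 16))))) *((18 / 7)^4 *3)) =0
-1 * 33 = -33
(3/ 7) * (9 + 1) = 30/ 7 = 4.29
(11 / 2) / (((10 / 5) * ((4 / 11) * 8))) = 121 / 128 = 0.95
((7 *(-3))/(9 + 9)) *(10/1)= -35/3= -11.67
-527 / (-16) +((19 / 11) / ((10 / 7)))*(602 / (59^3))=5953550843 / 180733520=32.94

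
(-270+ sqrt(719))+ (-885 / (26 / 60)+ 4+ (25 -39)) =-2295.49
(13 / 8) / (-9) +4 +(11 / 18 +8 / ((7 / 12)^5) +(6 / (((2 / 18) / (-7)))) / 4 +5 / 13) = 452390401 / 15731352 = 28.76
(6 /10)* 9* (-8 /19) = -216 /95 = -2.27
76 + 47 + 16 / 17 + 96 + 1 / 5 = 18712 / 85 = 220.14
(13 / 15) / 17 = 0.05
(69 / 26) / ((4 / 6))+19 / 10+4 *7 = 8809 / 260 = 33.88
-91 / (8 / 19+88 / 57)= -741 / 16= -46.31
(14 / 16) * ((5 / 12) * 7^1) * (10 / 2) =1225 / 96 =12.76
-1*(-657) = 657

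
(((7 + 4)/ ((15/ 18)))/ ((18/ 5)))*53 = 583/ 3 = 194.33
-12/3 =-4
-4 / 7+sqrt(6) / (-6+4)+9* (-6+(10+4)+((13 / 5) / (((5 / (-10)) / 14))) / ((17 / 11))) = -209752 / 595- sqrt(6) / 2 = -353.75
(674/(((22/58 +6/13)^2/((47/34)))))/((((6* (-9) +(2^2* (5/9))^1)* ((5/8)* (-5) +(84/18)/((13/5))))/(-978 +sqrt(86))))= -3091123962460872/165185325535 +3160658448324* sqrt(86)/165185325535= -18535.62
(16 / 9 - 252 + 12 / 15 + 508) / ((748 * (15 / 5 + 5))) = 2909 / 67320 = 0.04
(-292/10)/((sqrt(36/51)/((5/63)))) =-73*sqrt(51)/189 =-2.76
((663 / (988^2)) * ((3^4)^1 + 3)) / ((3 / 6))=1071 / 9386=0.11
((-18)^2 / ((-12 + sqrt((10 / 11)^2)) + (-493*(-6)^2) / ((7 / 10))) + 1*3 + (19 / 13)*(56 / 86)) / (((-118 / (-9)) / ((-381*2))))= -228.93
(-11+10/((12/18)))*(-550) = -2200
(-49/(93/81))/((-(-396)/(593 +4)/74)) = -3247083/682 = -4761.12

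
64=64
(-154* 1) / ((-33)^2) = -14 / 99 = -0.14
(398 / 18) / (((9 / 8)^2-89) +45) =-12736 / 24615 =-0.52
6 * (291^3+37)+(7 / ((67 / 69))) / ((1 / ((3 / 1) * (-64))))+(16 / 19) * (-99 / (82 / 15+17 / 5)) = 25032649629840 / 169309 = 147851854.48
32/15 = 2.13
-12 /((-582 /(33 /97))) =66 /9409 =0.01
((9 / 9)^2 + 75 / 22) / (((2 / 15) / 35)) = 50925 / 44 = 1157.39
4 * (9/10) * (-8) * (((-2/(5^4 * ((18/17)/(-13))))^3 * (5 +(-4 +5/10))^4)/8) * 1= -10793861/9765625000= -0.00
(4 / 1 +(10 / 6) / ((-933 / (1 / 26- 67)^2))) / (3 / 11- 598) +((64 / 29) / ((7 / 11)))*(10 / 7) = 87701226686579 / 17678256441300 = 4.96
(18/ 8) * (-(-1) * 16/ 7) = 36/ 7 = 5.14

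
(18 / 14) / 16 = 0.08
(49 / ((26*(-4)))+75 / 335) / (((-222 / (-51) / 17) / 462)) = -115025757 / 257816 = -446.15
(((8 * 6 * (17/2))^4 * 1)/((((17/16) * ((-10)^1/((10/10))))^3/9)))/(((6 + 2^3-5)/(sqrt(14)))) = -2887778304 * sqrt(14)/125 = -86440616.18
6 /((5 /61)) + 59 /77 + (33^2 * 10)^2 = 45657986977 /385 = 118592173.97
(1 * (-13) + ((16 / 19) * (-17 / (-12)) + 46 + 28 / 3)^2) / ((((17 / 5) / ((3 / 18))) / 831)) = 1591064455 / 12274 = 129628.85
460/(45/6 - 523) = -920/1031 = -0.89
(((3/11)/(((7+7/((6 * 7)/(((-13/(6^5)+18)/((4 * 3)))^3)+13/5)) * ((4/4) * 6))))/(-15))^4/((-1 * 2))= -2895783288346173069544436022041448070235811463859916620689003688401/213310942357538588512333796741998279744174473840198021652489129479603451801920000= -0.00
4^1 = 4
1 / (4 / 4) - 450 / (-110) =5.09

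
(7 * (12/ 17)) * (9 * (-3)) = -2268/ 17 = -133.41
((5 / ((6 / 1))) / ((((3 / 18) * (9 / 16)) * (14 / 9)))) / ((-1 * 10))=-0.57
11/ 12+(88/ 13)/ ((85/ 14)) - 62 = -795181/ 13260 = -59.97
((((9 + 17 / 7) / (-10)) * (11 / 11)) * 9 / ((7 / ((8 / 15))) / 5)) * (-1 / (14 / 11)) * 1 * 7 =1056 / 49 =21.55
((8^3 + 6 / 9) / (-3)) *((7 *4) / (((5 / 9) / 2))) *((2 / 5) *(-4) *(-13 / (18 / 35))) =-31350592 / 45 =-696679.82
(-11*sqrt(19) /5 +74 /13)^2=525431 /4225 - 1628*sqrt(19) /65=15.19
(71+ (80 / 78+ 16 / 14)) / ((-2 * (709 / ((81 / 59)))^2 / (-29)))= 1266874425 / 318469526102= 0.00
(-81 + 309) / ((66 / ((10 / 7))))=380 / 77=4.94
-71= -71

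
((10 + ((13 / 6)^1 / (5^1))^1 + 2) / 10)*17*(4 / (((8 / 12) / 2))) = 6341 / 25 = 253.64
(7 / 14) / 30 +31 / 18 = 1.74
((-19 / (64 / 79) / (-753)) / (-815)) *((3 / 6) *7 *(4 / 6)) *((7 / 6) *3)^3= -0.00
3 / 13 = 0.23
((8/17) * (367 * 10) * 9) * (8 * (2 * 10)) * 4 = 169113600/17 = 9947858.82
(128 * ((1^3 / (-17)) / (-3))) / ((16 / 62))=496 / 51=9.73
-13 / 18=-0.72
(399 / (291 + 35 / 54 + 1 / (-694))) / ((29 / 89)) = 332702559 / 79240702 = 4.20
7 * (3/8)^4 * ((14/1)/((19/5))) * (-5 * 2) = -99225/19456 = -5.10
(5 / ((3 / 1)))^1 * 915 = 1525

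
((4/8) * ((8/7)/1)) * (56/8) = 4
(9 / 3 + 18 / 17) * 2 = 138 / 17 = 8.12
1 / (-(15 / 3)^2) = -1 / 25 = -0.04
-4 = -4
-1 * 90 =-90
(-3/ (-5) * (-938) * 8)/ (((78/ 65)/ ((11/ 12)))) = -10318/ 3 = -3439.33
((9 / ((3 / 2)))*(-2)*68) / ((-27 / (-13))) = -3536 / 9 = -392.89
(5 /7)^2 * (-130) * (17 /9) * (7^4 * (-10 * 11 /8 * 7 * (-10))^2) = -5016026640625 /18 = -278668146701.39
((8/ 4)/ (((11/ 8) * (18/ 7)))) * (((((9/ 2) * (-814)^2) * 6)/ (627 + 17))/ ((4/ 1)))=90354/ 23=3928.43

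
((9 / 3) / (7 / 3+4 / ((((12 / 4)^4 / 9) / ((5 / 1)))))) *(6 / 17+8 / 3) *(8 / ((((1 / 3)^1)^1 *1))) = 33264 / 697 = 47.72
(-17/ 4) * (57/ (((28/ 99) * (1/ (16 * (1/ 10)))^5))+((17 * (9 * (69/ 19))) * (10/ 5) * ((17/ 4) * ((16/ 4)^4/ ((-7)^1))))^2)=-7008705435184920576/ 55278125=-126789854670.09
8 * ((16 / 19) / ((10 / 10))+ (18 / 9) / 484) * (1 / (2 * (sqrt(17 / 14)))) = 7782 * sqrt(238) / 39083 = 3.07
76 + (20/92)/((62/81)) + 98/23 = 114857/1426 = 80.54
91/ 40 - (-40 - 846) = 35531/ 40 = 888.28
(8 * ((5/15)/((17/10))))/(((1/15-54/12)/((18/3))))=-4800/2261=-2.12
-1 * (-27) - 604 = -577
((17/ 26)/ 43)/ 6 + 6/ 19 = 40571/ 127452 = 0.32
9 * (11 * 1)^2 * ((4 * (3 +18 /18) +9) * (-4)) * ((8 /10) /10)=-8712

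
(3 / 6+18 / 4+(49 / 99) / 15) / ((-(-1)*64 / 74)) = 5.82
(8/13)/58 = 4/377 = 0.01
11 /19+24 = 467 /19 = 24.58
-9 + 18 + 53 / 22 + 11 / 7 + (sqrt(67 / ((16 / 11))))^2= 72741 / 1232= 59.04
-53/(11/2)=-106/11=-9.64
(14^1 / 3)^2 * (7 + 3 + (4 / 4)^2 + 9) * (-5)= -19600 / 9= -2177.78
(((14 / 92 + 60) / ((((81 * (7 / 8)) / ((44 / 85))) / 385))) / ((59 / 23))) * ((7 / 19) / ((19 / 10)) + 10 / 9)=22713306880 / 263958507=86.05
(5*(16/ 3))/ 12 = 20/ 9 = 2.22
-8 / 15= -0.53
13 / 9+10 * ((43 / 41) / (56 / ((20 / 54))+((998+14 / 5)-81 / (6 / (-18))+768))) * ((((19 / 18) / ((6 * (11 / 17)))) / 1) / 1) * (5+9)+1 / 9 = 5922523 / 3762693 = 1.57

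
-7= -7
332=332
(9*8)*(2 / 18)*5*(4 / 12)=40 / 3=13.33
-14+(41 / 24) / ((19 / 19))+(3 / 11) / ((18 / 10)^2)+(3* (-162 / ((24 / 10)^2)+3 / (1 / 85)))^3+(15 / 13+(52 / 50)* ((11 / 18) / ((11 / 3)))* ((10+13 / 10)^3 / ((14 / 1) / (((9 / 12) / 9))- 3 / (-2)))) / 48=1947795951608603693 / 6177600000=315299784.97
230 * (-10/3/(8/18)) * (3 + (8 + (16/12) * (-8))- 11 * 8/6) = 24725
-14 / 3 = -4.67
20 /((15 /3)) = 4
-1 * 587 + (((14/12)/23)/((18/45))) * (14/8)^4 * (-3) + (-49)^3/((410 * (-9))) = -24276779231/43453440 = -558.68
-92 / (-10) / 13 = 46 / 65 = 0.71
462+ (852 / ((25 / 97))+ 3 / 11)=1036209 / 275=3768.03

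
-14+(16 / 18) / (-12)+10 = -110 / 27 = -4.07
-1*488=-488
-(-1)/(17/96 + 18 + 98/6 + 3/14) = 672/23335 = 0.03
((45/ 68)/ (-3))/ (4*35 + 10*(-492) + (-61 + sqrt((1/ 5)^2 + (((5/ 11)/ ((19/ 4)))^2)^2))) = 3276075*sqrt(1912029761)/ 76015862999158305952 + 3463789527375375/ 76015862999158305952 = 0.00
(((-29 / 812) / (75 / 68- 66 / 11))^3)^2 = 0.00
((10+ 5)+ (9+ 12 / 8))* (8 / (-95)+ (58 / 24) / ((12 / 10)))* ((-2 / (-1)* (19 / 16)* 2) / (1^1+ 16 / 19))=4263277 / 33600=126.88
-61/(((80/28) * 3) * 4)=-427/240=-1.78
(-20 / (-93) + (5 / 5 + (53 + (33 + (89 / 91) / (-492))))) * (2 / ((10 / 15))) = 121045805 / 462644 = 261.64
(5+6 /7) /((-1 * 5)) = -1.17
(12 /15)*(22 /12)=22 /15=1.47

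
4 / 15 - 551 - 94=-9671 / 15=-644.73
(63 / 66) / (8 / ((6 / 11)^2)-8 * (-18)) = 0.01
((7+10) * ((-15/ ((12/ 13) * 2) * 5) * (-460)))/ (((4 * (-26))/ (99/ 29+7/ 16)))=-87339625/ 7424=-11764.50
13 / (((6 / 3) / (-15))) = -97.50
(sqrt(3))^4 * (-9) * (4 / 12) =-27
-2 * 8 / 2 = -8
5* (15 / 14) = 75 / 14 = 5.36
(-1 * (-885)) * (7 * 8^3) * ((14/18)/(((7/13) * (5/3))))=2748928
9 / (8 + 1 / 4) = 12 / 11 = 1.09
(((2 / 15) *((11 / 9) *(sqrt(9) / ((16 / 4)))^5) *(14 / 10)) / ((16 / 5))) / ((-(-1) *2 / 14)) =4851 / 40960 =0.12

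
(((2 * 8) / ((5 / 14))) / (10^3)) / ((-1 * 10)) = -14 / 3125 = -0.00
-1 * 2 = -2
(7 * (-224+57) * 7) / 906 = -8183 / 906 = -9.03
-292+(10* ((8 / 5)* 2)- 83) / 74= -21659 / 74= -292.69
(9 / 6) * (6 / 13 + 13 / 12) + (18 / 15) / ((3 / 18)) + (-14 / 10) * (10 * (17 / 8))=-10521 / 520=-20.23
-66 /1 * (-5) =330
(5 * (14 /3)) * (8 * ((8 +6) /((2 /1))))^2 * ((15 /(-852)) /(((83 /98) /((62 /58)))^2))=-2532559433600 /1234047237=-2052.24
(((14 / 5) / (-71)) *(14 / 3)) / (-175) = 28 / 26625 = 0.00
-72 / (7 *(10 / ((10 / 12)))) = -6 / 7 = -0.86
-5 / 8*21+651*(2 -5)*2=-31353 / 8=-3919.12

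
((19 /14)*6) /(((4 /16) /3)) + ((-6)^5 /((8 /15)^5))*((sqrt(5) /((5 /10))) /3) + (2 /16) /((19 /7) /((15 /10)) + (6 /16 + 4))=710823 /7273-61509375*sqrt(5) /512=-268533.41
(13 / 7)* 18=234 / 7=33.43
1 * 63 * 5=315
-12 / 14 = -6 / 7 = -0.86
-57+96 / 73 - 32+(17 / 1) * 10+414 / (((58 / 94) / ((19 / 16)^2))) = 278693745 / 270976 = 1028.48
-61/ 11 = -5.55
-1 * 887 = -887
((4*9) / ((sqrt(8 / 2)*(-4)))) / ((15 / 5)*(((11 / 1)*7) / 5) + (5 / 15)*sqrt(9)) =-45 / 472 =-0.10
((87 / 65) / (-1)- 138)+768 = 40863 / 65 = 628.66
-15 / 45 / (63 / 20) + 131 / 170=21359 / 32130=0.66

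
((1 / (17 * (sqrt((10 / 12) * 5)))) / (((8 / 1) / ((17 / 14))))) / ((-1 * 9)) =-sqrt(6) / 5040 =-0.00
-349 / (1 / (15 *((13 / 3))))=-22685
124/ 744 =1/ 6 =0.17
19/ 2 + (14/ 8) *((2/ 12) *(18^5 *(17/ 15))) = 6246167/ 10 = 624616.70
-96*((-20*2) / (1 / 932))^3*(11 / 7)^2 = 601844525432832000 / 49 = 12282541335363918.37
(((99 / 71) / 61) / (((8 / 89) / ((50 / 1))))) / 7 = 220275 / 121268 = 1.82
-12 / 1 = -12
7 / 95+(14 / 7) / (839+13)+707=28615367 / 40470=707.08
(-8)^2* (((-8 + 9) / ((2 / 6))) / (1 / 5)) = 960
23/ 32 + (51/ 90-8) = -3223/ 480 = -6.71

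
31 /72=0.43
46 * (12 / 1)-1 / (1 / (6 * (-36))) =768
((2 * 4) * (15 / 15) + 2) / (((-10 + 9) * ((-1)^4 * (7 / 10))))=-100 / 7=-14.29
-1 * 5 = -5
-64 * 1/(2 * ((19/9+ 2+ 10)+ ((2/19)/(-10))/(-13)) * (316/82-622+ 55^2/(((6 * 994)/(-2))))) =21743074080/5936910802691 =0.00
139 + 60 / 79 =11041 / 79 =139.76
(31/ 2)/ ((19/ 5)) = 155/ 38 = 4.08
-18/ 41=-0.44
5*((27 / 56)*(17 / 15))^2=1.49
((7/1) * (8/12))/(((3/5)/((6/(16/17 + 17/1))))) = 476/183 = 2.60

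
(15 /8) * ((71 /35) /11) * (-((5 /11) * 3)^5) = -161746875 /99207416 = -1.63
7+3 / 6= 15 / 2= 7.50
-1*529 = -529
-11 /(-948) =11 /948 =0.01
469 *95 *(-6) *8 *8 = -17109120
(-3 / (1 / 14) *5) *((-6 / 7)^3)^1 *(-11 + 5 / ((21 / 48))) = 19440 / 343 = 56.68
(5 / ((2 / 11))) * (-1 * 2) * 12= -660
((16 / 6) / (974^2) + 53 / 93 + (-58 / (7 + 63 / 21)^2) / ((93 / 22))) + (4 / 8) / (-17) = 2520254417 / 6249403150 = 0.40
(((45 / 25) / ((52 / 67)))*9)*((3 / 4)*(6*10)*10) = 244215 / 26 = 9392.88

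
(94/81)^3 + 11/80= 1.70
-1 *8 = -8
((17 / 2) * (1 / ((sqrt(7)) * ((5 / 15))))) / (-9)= -17 * sqrt(7) / 42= -1.07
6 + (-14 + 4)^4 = 10006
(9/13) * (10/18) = 5/13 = 0.38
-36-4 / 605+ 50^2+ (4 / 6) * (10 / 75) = 13416928 / 5445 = 2464.08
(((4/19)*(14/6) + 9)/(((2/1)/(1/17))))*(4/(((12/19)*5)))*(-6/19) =-541/4845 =-0.11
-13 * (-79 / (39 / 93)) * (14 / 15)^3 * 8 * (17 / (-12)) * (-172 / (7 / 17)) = 95440155328 / 10125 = 9426188.18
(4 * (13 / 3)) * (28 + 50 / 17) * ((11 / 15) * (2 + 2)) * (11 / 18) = 6619184 / 6885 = 961.39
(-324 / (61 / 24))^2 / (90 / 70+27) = 23514624 / 40931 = 574.49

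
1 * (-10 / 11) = -10 / 11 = -0.91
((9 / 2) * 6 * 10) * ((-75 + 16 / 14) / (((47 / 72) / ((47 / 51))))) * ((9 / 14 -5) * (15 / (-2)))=-766349100 / 833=-919986.91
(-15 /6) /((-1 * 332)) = 5 /664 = 0.01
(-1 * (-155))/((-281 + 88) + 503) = 1/2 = 0.50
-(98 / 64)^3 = -3.59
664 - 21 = 643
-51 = -51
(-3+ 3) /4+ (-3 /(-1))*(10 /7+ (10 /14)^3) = 1845 /343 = 5.38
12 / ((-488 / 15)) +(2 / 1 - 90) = -10781 / 122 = -88.37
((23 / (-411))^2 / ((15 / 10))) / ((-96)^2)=529 / 2335163904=0.00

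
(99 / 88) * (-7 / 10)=-63 / 80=-0.79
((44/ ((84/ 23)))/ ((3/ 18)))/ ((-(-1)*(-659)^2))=506/ 3039967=0.00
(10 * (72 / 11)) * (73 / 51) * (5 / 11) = 87600 / 2057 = 42.59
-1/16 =-0.06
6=6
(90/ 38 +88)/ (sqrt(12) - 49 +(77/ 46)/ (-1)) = -61369014/ 34251737 - 7266344 * sqrt(3)/ 102755211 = -1.91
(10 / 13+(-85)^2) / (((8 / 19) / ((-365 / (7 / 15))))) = -9771588375 / 728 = -13422511.50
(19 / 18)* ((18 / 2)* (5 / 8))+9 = 239 / 16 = 14.94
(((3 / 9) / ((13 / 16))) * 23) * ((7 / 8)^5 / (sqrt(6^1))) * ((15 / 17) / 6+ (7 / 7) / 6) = 386561 * sqrt(6) / 1527552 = 0.62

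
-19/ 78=-0.24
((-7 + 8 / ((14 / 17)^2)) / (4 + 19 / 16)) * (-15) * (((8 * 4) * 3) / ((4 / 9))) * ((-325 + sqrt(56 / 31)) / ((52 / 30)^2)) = 17131500000 / 52871 - 1370520000 * sqrt(434) / 21307013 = 322684.50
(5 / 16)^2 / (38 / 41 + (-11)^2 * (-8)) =-41 / 406016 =-0.00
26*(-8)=-208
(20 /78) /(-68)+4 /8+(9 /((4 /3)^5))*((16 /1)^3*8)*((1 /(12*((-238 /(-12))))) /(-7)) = -1348567 /32487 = -41.51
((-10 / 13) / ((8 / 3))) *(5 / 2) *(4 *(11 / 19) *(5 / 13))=-4125 / 6422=-0.64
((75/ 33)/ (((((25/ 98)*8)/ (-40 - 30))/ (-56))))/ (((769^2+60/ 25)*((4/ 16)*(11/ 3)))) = 2881200/ 357774857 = 0.01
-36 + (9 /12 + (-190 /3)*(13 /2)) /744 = -326339 /8928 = -36.55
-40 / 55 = -8 / 11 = -0.73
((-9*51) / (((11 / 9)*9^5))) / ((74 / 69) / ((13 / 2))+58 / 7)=-35581 / 47278242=-0.00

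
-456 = -456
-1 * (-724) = 724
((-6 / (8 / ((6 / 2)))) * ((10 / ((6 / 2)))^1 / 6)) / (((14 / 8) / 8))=-40 / 7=-5.71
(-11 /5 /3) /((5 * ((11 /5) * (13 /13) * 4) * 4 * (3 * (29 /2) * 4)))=-1 /41760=-0.00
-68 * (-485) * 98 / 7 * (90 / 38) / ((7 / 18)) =53427600 / 19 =2811978.95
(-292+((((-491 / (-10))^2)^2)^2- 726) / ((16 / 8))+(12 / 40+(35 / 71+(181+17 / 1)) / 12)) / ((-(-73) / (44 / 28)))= 7914513524510373443999303 / 21768600000000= 363574760182.57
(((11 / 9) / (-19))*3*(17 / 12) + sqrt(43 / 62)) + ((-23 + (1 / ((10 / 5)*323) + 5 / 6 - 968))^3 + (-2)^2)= -3533085845809826329 / 3639412836 + sqrt(2666) / 62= -970784574.87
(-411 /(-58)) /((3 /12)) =822 /29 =28.34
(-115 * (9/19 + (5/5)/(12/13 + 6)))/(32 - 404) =0.19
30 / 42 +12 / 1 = 89 / 7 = 12.71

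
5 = 5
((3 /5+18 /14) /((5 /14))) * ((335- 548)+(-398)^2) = 20881212 /25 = 835248.48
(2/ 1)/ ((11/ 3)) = 0.55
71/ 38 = 1.87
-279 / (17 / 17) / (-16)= 279 / 16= 17.44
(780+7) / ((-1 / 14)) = -11018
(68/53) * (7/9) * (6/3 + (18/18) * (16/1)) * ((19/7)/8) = 323/53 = 6.09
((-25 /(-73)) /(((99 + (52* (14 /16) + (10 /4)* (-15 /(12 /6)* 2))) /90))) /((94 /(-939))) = -1056375 /367117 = -2.88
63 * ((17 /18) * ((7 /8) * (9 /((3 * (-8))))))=-2499 /128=-19.52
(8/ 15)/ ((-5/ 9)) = -0.96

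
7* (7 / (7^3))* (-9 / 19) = -9 / 133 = -0.07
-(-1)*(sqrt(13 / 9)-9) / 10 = -9 / 10 + sqrt(13) / 30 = -0.78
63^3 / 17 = 250047 / 17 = 14708.65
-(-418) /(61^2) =418 /3721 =0.11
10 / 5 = 2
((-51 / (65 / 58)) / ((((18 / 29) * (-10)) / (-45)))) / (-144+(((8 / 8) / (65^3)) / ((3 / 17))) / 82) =2.29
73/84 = 0.87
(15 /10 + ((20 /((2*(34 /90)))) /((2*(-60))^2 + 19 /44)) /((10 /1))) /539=32318529 /11611701794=0.00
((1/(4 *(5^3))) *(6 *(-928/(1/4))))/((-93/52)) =96512/3875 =24.91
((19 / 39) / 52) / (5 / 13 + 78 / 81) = 171 / 24596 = 0.01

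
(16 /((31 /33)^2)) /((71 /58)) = 1010592 /68231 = 14.81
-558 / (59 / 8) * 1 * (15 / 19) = -66960 / 1121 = -59.73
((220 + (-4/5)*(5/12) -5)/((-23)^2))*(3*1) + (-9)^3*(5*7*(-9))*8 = 42252868/23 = 1837081.22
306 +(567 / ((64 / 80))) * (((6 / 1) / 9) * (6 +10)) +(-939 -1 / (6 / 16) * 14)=20669 / 3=6889.67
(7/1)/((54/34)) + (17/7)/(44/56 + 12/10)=21131/3753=5.63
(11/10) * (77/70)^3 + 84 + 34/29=25124589/290000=86.64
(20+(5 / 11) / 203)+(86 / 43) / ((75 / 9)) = 1130023 / 55825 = 20.24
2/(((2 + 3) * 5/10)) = 4/5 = 0.80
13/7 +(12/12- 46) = -302/7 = -43.14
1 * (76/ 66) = 38/ 33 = 1.15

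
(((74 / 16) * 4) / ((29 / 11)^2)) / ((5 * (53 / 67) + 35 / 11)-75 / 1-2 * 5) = -3299549 / 96521570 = -0.03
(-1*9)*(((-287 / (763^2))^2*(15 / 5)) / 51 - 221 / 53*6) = 1403256383178705 / 6231991649989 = 225.17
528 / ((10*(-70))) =-132 / 175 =-0.75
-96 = -96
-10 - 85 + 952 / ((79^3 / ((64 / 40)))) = -234185909 / 2465195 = -95.00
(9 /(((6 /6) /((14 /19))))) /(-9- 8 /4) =-126 /209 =-0.60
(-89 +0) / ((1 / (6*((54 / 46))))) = -14418 / 23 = -626.87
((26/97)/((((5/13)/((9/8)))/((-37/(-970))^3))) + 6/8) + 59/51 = 172193380748863/90299866620000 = 1.91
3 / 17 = 0.18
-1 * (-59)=59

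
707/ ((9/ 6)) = 1414/ 3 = 471.33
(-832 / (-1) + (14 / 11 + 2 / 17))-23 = 151543 / 187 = 810.39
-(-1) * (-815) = -815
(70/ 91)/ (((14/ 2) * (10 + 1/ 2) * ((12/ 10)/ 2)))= 100/ 5733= 0.02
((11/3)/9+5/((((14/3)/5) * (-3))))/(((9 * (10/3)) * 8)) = -0.01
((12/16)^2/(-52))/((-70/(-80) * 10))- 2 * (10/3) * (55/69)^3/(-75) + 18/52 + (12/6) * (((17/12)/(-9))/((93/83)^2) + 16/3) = 24834817235659/2298275244720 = 10.81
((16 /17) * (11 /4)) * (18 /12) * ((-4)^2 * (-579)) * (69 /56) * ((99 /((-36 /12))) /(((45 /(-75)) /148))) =-42926550480 /119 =-360727314.96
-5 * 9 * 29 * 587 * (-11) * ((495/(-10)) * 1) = -417106057.50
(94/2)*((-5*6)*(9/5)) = -2538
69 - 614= -545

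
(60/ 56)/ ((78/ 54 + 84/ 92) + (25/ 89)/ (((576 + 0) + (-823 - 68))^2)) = 3481947/ 7661414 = 0.45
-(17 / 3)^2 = -289 / 9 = -32.11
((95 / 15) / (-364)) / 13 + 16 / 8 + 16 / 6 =66229 / 14196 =4.67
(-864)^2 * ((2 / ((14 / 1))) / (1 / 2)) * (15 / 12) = 1866240 / 7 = 266605.71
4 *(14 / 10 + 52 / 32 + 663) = 26641 / 10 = 2664.10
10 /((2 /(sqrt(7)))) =5 * sqrt(7) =13.23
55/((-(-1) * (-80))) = -11/16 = -0.69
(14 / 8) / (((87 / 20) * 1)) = 35 / 87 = 0.40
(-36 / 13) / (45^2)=-4 / 2925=-0.00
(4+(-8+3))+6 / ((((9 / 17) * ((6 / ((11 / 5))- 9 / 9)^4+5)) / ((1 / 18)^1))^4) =-196964695241070557669435726975 / 196964699078837945604846185856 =-1.00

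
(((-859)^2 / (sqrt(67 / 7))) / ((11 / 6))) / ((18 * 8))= 737881 * sqrt(469) / 17688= 903.43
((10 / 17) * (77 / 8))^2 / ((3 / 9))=444675 / 4624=96.17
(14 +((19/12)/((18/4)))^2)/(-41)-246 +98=-17735473/119556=-148.34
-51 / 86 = -0.59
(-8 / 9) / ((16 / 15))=-5 / 6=-0.83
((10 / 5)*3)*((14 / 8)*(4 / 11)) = 42 / 11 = 3.82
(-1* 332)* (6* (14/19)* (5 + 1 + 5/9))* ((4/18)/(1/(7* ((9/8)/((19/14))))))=-13437368/1083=-12407.54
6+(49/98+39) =45.50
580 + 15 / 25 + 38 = 3093 / 5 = 618.60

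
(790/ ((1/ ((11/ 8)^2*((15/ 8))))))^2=513981455625/ 65536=7842734.61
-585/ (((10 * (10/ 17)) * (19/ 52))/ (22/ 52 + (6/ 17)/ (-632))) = -115.00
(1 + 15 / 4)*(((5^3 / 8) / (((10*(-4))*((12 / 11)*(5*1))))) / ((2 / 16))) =-1045 / 384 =-2.72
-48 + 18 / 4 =-87 / 2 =-43.50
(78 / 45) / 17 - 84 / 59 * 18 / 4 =-94856 / 15045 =-6.30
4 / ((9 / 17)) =68 / 9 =7.56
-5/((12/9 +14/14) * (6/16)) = -40/7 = -5.71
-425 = -425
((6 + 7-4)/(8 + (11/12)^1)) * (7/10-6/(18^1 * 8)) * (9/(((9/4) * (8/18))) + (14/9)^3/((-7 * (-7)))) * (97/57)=50706071/4940190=10.26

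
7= 7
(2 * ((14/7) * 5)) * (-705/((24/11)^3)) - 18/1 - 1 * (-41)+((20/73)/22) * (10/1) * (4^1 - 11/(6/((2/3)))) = -411411829/308352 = -1334.23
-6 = -6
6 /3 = 2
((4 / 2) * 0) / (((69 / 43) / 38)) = 0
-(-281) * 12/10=1686/5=337.20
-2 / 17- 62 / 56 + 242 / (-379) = -1.86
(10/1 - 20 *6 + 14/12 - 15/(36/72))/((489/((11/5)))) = -9163/14670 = -0.62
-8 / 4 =-2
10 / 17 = 0.59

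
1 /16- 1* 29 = -463 /16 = -28.94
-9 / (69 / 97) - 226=-5489 / 23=-238.65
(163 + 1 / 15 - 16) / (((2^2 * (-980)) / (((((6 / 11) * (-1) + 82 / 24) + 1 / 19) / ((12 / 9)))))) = -8088299 / 98313600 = -0.08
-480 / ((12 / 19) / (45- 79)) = 25840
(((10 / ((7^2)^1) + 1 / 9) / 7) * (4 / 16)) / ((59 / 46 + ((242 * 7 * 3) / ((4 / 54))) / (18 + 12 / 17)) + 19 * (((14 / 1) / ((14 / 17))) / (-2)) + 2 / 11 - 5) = 1863851 / 579946324230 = 0.00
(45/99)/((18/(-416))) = -1040/99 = -10.51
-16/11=-1.45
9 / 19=0.47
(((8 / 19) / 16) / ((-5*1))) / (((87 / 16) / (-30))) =16 / 551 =0.03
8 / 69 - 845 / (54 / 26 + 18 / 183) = -44659 / 115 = -388.34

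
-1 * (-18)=18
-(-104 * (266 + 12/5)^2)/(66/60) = 34054592/5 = 6810918.40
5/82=0.06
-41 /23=-1.78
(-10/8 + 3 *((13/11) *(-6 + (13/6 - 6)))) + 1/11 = -1585/44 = -36.02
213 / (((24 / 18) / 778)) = 248571 / 2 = 124285.50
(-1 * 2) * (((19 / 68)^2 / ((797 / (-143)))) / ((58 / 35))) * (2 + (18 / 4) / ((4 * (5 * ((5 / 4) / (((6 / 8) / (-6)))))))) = 285836551 / 8549960960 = 0.03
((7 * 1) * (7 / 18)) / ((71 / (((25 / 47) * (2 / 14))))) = 175 / 60066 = 0.00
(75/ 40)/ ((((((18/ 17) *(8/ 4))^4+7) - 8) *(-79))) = -0.00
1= 1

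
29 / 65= 0.45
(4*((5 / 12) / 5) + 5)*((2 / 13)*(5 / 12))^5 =3125 / 541345194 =0.00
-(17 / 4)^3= -4913 / 64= -76.77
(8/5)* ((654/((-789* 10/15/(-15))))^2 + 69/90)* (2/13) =5786893096/67439775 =85.81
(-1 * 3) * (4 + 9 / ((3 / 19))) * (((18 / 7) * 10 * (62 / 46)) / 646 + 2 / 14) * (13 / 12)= -8103667 / 208012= -38.96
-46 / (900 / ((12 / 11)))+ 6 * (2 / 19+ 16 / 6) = 259826 / 15675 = 16.58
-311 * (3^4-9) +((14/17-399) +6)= -387331/17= -22784.18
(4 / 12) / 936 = 1 / 2808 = 0.00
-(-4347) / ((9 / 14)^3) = 441784 / 27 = 16362.37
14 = 14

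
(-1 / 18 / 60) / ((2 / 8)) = -1 / 270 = -0.00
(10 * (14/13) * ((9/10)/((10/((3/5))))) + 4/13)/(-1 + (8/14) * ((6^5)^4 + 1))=2023/4753005972081867825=0.00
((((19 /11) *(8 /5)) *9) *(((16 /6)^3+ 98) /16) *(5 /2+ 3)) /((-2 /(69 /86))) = -401.18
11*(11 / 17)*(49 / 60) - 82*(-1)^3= 89569 / 1020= 87.81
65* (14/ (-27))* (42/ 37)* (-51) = 216580/ 111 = 1951.17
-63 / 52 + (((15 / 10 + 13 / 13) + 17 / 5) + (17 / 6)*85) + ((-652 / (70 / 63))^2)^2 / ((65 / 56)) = 49797749030970467 / 487500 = 102149228781.48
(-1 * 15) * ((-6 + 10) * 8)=-480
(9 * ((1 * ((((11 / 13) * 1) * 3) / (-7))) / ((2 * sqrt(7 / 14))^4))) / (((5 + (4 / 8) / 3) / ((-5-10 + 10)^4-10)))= -547965 / 5642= -97.12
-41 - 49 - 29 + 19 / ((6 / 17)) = -391 / 6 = -65.17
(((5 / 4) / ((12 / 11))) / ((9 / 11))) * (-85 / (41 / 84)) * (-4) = 359975 / 369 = 975.54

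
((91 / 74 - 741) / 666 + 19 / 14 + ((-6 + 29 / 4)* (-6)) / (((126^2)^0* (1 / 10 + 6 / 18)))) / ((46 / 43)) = -3290245577 / 206302824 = -15.95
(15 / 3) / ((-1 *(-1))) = 5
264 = 264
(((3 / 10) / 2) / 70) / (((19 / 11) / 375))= 495 / 1064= 0.47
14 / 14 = 1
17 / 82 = 0.21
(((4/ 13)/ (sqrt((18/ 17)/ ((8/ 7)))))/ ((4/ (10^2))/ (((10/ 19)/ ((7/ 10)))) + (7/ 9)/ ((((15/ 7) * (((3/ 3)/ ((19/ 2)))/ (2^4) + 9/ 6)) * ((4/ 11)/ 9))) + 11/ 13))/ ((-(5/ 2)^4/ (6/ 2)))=-351744 * sqrt(119)/ 1072493261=-0.00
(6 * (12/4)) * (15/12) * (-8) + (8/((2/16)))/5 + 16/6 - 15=-2693/15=-179.53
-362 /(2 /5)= -905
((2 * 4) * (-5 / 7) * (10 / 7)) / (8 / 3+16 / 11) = -1650 / 833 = -1.98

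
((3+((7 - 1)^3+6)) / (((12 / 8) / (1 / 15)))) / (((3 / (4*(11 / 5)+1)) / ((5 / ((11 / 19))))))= 9310 / 33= 282.12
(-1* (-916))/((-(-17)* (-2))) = -458/17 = -26.94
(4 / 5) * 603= 2412 / 5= 482.40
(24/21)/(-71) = -8/497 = -0.02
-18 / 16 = -9 / 8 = -1.12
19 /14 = 1.36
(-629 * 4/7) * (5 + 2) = -2516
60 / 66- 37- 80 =-1277 / 11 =-116.09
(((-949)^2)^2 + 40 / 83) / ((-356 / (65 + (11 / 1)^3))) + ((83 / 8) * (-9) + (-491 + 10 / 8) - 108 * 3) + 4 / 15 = -2819354036426674741 / 886440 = -3180535666741.88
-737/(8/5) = -3685/8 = -460.62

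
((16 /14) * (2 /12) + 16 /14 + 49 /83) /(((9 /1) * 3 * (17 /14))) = 6706 /114291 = 0.06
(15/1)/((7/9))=135/7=19.29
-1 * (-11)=11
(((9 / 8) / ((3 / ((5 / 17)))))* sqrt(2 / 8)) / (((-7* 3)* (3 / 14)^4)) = -1715 / 1377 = -1.25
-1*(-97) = 97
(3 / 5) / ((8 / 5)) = 3 / 8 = 0.38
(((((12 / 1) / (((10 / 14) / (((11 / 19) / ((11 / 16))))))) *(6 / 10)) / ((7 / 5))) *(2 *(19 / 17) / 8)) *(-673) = -96912 / 85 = -1140.14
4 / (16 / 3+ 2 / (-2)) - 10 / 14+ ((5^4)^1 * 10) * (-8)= -4549981 / 91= -49999.79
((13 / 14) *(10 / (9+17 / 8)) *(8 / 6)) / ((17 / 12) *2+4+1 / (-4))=8320 / 49217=0.17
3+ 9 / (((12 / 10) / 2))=18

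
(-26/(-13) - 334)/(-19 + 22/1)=-110.67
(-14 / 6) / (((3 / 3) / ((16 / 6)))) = -56 / 9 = -6.22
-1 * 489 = -489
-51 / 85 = -0.60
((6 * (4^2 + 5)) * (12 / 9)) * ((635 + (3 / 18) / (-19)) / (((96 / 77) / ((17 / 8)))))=663300407 / 3648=181825.77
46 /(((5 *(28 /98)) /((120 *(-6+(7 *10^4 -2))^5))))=6490514662528345507303784448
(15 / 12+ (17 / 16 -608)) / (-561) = 881 / 816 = 1.08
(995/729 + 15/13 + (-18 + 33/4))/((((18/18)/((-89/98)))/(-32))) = -97587788/464373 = -210.15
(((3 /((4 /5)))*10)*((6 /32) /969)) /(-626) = -75 /6470336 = -0.00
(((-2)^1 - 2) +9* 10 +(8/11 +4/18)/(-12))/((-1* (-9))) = 51037/5346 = 9.55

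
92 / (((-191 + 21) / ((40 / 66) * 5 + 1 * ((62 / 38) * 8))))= -463864 / 53295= -8.70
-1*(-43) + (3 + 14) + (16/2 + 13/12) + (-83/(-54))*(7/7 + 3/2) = 1969/27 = 72.93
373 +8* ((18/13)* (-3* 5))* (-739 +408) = 719809/13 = 55369.92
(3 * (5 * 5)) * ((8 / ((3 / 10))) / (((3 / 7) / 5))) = 70000 / 3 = 23333.33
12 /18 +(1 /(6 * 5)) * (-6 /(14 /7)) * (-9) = 47 /30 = 1.57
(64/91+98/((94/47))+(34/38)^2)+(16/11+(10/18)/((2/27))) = 42971891/722722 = 59.46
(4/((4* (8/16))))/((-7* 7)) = -2/49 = -0.04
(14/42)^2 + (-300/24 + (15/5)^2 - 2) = -97/18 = -5.39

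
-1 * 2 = -2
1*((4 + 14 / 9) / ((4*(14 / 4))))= 25 / 63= 0.40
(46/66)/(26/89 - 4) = -2047/10890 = -0.19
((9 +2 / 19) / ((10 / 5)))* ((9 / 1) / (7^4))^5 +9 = 27288955073793519819 / 3032106119309256038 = 9.00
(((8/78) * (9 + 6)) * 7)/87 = 140/1131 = 0.12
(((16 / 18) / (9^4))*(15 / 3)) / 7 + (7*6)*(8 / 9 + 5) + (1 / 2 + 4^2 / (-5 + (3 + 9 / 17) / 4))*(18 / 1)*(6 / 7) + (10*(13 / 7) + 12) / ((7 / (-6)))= 2443370288 / 14467005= 168.89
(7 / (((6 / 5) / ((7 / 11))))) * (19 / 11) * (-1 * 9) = -13965 / 242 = -57.71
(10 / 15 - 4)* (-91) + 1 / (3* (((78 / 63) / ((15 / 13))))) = 307895 / 1014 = 303.64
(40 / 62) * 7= 4.52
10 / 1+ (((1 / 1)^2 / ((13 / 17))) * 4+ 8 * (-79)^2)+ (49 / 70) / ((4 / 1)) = 25970571 / 520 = 49943.41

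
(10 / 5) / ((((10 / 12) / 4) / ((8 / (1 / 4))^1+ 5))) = 1776 / 5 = 355.20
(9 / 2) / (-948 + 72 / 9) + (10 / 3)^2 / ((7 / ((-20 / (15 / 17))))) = -12785701 / 355320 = -35.98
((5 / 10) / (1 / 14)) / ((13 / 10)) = 70 / 13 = 5.38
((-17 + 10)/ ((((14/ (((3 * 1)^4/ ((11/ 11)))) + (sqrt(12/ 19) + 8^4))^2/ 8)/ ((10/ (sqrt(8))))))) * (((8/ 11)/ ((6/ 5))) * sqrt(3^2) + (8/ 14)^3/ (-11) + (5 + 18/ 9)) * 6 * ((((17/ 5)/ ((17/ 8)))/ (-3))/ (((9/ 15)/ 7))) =-92708669024050725 * sqrt(114)/ 657932141491373138879104 + 163983276827603657595 * sqrt(2)/ 59812012862852103534464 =0.00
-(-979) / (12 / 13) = 12727 / 12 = 1060.58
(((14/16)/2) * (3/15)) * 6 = 21/40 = 0.52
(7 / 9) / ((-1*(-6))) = 7 / 54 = 0.13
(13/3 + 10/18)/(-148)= -11/333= -0.03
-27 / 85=-0.32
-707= -707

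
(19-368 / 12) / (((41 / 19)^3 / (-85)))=20405525 / 206763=98.69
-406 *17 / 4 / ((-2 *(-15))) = -3451 / 60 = -57.52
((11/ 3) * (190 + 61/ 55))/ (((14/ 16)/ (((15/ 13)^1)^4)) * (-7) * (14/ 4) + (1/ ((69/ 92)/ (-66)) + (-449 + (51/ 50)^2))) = -567594000/ 443923699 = -1.28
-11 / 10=-1.10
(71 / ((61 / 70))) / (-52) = -2485 / 1586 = -1.57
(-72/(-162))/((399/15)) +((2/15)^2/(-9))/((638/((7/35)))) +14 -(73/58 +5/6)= 5122556734/429573375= 11.92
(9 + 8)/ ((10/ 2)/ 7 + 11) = 119/ 82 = 1.45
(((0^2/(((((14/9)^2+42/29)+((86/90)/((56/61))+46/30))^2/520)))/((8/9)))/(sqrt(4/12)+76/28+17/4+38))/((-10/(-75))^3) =0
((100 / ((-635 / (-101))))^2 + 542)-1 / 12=153851687 / 193548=794.90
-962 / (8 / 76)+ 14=-9125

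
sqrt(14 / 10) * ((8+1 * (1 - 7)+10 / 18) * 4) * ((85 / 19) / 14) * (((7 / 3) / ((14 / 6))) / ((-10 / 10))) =-782 * sqrt(35) / 1197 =-3.86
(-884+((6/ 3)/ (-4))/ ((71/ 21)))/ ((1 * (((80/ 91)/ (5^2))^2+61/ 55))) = -285909598975/ 359049982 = -796.29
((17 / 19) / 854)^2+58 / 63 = 2181490945 / 2369547684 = 0.92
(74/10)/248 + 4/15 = 1103/3720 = 0.30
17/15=1.13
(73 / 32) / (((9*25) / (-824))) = -8.35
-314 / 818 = -157 / 409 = -0.38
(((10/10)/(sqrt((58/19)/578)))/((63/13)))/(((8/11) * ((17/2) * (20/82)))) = 5863 * sqrt(551)/73080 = 1.88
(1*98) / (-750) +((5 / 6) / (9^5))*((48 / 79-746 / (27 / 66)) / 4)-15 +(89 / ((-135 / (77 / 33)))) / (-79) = -476021997647 / 31487879250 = -15.12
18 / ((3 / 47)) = 282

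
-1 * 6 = -6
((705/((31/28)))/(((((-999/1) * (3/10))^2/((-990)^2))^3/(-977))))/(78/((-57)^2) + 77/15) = -20556717825559300000000000000/131162253734680820217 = -156727391.00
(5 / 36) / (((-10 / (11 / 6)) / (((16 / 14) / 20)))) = -11 / 7560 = -0.00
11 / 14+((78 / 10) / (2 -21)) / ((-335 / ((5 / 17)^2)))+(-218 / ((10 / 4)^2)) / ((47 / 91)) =-403951368141 / 6051905650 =-66.75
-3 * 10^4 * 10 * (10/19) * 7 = -21000000/19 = -1105263.16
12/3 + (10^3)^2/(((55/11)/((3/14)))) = 300028/7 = 42861.14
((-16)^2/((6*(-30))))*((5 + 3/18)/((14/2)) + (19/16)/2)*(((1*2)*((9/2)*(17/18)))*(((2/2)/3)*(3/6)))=-3043/1134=-2.68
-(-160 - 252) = 412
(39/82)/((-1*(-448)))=39/36736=0.00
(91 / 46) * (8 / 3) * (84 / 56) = 182 / 23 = 7.91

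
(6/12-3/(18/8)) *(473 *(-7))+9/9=16561/6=2760.17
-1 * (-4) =4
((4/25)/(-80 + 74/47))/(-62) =47/1428325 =0.00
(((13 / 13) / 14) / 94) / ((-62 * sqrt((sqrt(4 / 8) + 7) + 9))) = -sqrt(2) / (81592 * sqrt(sqrt(2) + 32)) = -0.00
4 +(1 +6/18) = 16/3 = 5.33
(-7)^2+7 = 56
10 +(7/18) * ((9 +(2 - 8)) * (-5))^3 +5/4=-5205/4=-1301.25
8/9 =0.89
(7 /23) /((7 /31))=31 /23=1.35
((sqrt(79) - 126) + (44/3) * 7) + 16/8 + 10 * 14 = sqrt(79) + 356/3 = 127.55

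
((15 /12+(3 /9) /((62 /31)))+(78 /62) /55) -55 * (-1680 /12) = 157571453 /20460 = 7701.44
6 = 6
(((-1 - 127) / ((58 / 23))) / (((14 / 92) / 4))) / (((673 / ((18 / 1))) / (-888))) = 4329234432 / 136619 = 31688.38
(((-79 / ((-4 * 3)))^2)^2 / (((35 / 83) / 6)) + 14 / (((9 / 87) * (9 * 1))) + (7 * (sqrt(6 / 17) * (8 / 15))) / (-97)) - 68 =1075483441 / 40320 - 56 * sqrt(102) / 24735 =26673.67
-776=-776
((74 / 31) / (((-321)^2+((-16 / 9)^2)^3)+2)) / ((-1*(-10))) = 19663317 / 8490598087745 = 0.00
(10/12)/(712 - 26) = 5/4116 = 0.00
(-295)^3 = -25672375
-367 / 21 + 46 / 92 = -713 / 42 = -16.98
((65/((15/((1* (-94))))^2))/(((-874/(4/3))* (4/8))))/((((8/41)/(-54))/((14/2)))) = 32967116/2185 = 15087.92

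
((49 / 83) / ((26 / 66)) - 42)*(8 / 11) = -349608 / 11869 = -29.46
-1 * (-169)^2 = -28561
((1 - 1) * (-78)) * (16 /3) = 0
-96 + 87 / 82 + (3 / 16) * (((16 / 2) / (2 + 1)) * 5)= -3790 / 41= -92.44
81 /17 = 4.76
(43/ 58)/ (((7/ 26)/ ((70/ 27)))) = 7.14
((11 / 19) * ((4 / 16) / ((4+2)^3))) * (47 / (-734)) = -517 / 12049344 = -0.00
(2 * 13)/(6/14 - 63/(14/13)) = -364/813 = -0.45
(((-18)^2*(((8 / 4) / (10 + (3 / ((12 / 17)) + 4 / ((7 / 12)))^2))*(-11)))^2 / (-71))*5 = -156148390379520 / 776243193191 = -201.16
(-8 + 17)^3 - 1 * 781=-52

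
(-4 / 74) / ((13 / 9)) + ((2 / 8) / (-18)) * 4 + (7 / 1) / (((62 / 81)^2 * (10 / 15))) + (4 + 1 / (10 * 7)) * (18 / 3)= 48823763251 / 1164847320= 41.91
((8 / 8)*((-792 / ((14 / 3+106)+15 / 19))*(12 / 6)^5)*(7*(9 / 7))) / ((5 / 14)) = -182020608 / 31765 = -5730.23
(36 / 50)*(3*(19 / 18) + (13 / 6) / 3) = 14 / 5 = 2.80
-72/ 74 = -36/ 37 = -0.97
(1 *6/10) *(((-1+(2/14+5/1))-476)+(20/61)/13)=-7857417/27755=-283.10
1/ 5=0.20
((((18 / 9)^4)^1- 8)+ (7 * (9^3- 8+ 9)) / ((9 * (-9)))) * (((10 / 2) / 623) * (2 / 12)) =-11155 / 151389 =-0.07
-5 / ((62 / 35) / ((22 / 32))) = -1925 / 992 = -1.94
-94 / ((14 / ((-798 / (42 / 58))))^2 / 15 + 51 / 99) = -182.47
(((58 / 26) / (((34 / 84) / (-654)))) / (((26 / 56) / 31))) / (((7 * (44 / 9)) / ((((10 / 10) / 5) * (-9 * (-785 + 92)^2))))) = 87326395276428 / 14365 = 6079108616.53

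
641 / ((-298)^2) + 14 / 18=627397 / 799236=0.78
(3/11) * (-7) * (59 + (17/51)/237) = -112.64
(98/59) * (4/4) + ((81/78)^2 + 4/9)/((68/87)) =1727471/478608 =3.61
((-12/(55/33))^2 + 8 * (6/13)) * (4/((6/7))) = 84224/325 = 259.15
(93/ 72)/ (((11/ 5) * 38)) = 155/ 10032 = 0.02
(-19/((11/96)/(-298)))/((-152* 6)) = -596/11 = -54.18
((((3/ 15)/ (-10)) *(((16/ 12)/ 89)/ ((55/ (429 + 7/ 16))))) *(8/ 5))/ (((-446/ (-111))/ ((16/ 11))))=-2033816/ 1500929375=-0.00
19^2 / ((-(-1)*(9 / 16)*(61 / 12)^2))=92416 / 3721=24.84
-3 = -3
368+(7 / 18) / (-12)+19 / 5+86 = 494389 / 1080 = 457.77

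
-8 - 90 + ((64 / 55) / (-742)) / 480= -29995351 / 306075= -98.00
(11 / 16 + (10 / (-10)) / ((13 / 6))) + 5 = 1087 / 208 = 5.23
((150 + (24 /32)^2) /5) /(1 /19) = 45771 /80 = 572.14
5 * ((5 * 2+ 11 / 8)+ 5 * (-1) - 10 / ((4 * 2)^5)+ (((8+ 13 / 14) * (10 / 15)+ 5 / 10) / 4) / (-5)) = 10411507 / 344064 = 30.26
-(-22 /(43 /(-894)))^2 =-386830224 /1849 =-209210.51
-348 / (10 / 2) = -348 / 5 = -69.60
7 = 7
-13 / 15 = -0.87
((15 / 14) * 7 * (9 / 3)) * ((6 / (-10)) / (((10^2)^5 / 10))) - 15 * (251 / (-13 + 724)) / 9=-2510000057591 / 4266000000000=-0.59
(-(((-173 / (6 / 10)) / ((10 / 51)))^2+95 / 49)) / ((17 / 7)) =-890388.55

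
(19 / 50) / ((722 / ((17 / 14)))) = 17 / 26600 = 0.00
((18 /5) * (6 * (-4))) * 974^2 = -409828032 /5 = -81965606.40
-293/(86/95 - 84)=27835/7894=3.53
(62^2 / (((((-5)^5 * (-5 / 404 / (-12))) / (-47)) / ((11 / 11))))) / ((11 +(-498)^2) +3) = 437939232 / 1937640625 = 0.23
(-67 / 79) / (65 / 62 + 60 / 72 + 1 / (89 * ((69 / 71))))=-4251619 / 9491218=-0.45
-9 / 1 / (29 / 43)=-387 / 29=-13.34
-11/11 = -1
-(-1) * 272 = 272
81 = 81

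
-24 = -24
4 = 4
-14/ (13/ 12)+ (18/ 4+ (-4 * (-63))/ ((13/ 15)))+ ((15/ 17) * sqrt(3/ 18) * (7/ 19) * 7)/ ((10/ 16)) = 196 * sqrt(6)/ 323+ 7341/ 26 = 283.83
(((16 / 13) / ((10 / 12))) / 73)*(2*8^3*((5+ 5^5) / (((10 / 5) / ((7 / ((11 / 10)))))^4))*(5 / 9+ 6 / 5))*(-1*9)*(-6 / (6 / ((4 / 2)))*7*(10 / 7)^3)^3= 4861526016000000000000 / 680821141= 7140680162868.21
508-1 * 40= 468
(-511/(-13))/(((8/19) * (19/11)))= 5621/104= 54.05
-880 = -880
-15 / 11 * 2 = -30 / 11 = -2.73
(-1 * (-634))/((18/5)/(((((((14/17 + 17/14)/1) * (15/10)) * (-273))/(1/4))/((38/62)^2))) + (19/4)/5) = 76829451400/115073899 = 667.65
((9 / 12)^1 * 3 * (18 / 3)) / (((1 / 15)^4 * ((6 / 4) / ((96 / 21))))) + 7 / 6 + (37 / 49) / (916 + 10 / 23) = 2082858.31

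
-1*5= -5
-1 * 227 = -227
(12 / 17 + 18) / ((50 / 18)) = 2862 / 425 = 6.73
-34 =-34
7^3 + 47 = 390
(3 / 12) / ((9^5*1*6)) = 1 / 1417176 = 0.00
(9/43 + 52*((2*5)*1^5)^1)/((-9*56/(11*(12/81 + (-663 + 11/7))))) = 15376472969/2048004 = 7508.03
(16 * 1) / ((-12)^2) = 1 / 9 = 0.11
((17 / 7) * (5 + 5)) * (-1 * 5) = -850 / 7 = -121.43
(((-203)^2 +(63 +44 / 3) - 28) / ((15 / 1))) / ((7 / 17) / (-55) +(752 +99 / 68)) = 92584448 / 25361073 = 3.65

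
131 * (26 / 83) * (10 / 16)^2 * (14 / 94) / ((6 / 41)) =16.31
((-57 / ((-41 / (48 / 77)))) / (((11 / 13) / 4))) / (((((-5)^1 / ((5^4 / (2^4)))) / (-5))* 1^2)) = 5557500 / 34727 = 160.03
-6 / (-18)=1 / 3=0.33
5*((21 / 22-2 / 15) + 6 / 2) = 1261 / 66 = 19.11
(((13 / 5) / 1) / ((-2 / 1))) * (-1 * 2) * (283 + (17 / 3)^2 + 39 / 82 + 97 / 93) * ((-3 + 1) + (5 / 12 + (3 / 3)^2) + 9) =1902236323 / 274536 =6928.91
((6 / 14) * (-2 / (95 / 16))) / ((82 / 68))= -3264 / 27265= -0.12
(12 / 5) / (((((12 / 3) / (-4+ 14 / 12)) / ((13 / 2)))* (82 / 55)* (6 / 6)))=-2431 / 328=-7.41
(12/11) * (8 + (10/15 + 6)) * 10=160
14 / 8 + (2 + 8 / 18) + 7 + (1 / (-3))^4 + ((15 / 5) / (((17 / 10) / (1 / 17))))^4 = 25329237708271 / 2260145410884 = 11.21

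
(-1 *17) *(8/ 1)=-136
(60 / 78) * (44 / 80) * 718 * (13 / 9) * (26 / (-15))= -102674 / 135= -760.55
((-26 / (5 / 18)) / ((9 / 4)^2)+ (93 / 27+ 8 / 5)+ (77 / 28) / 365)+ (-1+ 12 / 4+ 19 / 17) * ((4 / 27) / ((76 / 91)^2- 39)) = -2858672665933 / 212557015620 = -13.45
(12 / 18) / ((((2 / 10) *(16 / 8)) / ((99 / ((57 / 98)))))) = 5390 / 19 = 283.68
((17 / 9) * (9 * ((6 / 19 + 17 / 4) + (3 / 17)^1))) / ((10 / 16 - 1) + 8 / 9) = 110286 / 703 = 156.88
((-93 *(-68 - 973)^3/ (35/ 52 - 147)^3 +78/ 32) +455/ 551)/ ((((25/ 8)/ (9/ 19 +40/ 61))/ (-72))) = 875424167556128514051156/ 1004754027644025575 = 871282.07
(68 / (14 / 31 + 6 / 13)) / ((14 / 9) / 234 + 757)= 7214103 / 73335776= 0.10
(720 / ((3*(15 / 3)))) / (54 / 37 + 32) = 888 / 619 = 1.43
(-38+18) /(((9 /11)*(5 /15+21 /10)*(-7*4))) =550 /1533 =0.36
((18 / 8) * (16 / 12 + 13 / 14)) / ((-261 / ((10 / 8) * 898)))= -213275 / 9744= -21.89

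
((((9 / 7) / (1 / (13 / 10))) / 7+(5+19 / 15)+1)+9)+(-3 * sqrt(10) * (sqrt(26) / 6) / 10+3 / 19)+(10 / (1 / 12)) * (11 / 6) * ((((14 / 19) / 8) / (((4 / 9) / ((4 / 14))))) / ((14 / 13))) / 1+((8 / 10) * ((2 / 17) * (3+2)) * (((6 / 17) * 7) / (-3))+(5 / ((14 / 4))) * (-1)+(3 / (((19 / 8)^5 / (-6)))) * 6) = 24.71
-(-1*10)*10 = 100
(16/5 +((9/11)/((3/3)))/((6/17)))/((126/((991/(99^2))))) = 601537/135841860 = 0.00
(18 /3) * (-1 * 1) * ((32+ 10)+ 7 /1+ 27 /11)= -308.73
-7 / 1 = -7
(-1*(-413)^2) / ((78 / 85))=-14498365 / 78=-185876.47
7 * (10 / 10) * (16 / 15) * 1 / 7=16 / 15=1.07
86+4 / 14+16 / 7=620 / 7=88.57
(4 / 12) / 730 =1 / 2190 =0.00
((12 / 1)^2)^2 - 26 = 20710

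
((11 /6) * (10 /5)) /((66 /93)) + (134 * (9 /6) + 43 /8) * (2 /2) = 5077 /24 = 211.54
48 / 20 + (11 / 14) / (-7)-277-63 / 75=-675103 / 2450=-275.55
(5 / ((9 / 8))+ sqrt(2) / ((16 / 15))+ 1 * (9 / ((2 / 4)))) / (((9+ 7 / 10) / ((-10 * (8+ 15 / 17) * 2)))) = -6100400 / 14841 - 56625 * sqrt(2) / 3298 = -435.33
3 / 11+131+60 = 2104 / 11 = 191.27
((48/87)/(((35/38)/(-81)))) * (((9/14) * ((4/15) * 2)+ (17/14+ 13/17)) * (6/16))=-42.25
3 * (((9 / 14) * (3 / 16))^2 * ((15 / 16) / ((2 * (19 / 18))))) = 295245 / 15253504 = 0.02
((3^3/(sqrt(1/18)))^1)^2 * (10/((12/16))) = 174960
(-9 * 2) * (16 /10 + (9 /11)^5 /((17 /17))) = -28505754 /805255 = -35.40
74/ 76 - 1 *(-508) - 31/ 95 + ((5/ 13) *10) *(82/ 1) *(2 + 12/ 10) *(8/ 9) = 31249631/ 22230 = 1405.74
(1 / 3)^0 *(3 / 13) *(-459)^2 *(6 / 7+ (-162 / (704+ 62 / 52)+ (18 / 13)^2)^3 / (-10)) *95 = 247892095703620778211828486 / 142492054426423895375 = 1739690.66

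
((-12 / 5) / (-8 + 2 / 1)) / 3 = 0.13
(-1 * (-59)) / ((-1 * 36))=-59 / 36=-1.64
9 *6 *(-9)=-486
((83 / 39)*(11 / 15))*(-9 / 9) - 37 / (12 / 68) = -123568 / 585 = -211.23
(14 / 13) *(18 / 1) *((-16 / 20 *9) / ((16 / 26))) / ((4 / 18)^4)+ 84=-3716727 / 40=-92918.18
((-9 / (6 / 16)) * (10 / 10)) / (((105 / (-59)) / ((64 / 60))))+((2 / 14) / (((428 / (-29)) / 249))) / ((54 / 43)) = 16806011 / 1348200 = 12.47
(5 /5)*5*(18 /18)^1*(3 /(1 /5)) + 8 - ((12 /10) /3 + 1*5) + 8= 428 /5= 85.60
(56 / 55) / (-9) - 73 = -73.11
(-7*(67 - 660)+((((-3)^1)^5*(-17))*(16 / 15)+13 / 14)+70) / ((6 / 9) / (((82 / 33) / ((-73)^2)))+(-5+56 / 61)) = 52088327 / 8606500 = 6.05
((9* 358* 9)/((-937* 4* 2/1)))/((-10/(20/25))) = 0.31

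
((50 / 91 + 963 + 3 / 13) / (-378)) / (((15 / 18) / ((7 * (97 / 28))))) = -74.20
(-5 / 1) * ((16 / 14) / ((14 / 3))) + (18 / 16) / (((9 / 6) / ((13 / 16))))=-1929 / 3136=-0.62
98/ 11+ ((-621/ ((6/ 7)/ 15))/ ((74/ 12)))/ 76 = -14.28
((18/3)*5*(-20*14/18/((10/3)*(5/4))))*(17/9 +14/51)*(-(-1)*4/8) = -18536/153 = -121.15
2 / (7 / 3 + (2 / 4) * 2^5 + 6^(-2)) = 72 / 661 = 0.11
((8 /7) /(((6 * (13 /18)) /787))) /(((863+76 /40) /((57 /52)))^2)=14205350 /42608488377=0.00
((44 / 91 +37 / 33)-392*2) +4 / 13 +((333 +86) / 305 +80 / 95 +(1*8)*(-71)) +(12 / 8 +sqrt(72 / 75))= -46860157469 / 34804770 +2*sqrt(6) / 5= -1345.39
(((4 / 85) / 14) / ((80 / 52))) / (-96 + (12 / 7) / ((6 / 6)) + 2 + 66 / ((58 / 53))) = -377 / 5517350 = -0.00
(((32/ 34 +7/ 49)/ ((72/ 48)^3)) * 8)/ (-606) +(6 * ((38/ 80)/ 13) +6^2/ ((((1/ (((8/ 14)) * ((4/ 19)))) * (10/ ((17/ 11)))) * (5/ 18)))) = 231403107149/ 88170182100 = 2.62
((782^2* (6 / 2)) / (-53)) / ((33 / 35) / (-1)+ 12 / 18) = 192630060 / 1537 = 125328.60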